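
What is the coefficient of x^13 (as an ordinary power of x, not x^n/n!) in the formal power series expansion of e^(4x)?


The exponential series is e^y = sum_{k>=0} y^k / k!. Substituting y = 4x gives
e^(4x) = sum_{k>=0} 4^k x^k / k!.
So the coefficient of x^n is a^n/n! with a = 4, n = 13:
4^13 / 13! = 67108864/6227020800 = 65536/6081075

65536/6081075


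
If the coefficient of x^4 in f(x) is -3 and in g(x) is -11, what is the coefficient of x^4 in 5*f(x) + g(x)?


Scalar multiplication scales coefficients: 5 * -3 = -15.
Then add the g coefficient: -15 + -11
= -26

-26


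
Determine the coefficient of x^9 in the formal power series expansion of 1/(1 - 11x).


The geometric series identity gives 1/(1 - c x) = sum_{k>=0} c^k x^k, so the coefficient of x^k is c^k.
Here c = 11 and k = 9.
Computing: 11^9 = 2357947691

2357947691


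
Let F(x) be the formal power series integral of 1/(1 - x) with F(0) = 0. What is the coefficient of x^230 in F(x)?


1/(1 - x) = sum_{k>=0} x^k. Integrating termwise and using F(0) = 0 gives
F(x) = sum_{k>=0} x^(k+1) / (k+1) = sum_{m>=1} x^m / m = -ln(1 - x).
So the coefficient of x^230 is 1/230 = 1/230.

1/230


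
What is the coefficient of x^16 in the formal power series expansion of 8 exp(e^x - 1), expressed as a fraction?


exp(e^x - 1) is the exponential generating function for the Bell numbers Bell_k: exp(e^x - 1) = sum_{k>=0} Bell_k x^k / k!.
So the coefficient of x^16 in 8 exp(e^x - 1) is 8 Bell_16 / 16!.
Computing: Bell_16 = 10480142147 and 16! = 20922789888000, giving
8 * 10480142147/20922789888000 = 10480142147/2615348736000.

10480142147/2615348736000


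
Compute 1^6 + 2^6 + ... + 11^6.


This power sum has a closed form given by Faulhaber's formula
sum_{k=1}^{m} k^p = (1 / (p + 1)) * sum_{j=0}^{p} C(p + 1, j) B_j m^(p + 1 - j),
but for small m direct computation is fastest:
1 + 64 + 729 + 4096 + 15625 + 46656 + 117649 + 262144 + 531441 + 1000000 + 1771561 = 3749966.

3749966


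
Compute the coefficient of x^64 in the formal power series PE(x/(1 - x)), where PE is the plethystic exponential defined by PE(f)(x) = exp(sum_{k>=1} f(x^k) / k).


For f(x) = x/(1 - x) we have
sum_{k>=1} f(x^k) / k = sum_{k>=1} (1/k) * x^k / (1 - x^k) = sum_{k, m >= 1} x^(k m) / k,
which after exponentiating simplifies to
PE(x/(1 - x)) = prod_{k>=1} 1 / (1 - x^k).
This is the generating function for the partition function p(n), so the coefficient of x^64 is p(64).
Computing p(64) by dynamic programming over parts 1, 2, ..., 64: p(64) = 1741630.

1741630


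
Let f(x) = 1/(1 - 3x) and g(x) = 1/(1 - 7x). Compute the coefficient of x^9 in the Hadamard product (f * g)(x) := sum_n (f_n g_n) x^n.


f has coefficients f_k = 3^k and g has coefficients g_k = 7^k, so the Hadamard product has coefficient (f*g)_k = 3^k * 7^k = 21^k.
For k = 9: 21^9 = 794280046581.

794280046581


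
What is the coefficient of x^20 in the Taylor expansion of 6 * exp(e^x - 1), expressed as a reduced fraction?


exp(e^x - 1) = sum_{k>=0} Bell_k x^k / k!, where Bell_k is the k-th Bell number.
So the coefficient of x^20 is 6 * Bell_20 / 20!.
Computing: Bell_20 = 51724158235372 and 20! = 2432902008176640000, giving
6 * 51724158235372/2432902008176640000 = 263898766507/2068794224640000.

263898766507/2068794224640000


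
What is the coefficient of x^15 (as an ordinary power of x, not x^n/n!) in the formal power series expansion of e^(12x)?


The exponential series is e^y = sum_{k>=0} y^k / k!. Substituting y = 12x gives
e^(12x) = sum_{k>=0} 12^k x^k / k!.
So the coefficient of x^n is a^n/n! with a = 12, n = 15:
12^15 / 15! = 15407021574586368/1307674368000 = 10319560704/875875

10319560704/875875


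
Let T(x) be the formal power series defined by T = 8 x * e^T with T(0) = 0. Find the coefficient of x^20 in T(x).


Apply the Lagrange inversion formula: if T = 8 x * phi(T) with phi(t) = e^t, then
[x^n] T = 8^n * (1/n) [t^(n-1)] phi(t)^n = 8^n * (1/n) [t^(n-1)] e^(n t) = 8^n * (1/n) * n^(n-1) / (n-1)! = 8^n * n^(n-1) / n!.
When c = 1 this is the Cayley count of rooted labeled trees on n vertices, divided by n!.
For n = 20: 8^20 * 20^19 / 20! = 1152921504606846976 * 5242880000000000000000000/2432902008176640000 = 36893488147419103232000000000000000/14849255421.

36893488147419103232000000000000000/14849255421


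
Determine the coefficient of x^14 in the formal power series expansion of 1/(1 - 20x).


The geometric series identity gives 1/(1 - c x) = sum_{k>=0} c^k x^k, so the coefficient of x^k is c^k.
Here c = 20 and k = 14.
Computing: 20^14 = 1638400000000000000

1638400000000000000


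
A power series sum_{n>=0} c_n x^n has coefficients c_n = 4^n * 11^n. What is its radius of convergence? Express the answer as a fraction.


By the root test (Cauchy-Hadamard), the radius is R = 1 / limsup_n |c_n|^(1/n).
Here |c_n|^(1/n) = (4^n * 11^n)^(1/n) = 4 * 11 = 44 for all n.
So R = 1/44 = 1/44.

1/44


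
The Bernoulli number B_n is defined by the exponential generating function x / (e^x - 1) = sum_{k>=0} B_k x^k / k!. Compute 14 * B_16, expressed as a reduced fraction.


Bernoulli numbers can also be computed recursively via B_0 = 1 and sum_{j=0}^{m} C(m+1, j) B_j = 0 for m >= 1. Odd-index Bernoulli numbers vanish for k >= 3.
Computing B_16 = -3617/510, so 14 * B_16 = 14 * -3617/510 = -25319/255.

-25319/255


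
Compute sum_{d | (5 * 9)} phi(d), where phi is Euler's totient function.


First, 5 * 9 = 45. One classical identity is sum_{d | n} phi(d) = n (each k in [1, n] has a unique gcd with n, and among the k's with gcd(k, n) = n/d there are phi(d) of them). So the sum equals 45. We also verify directly:
Divisors of 45: 1, 3, 5, 9, 15, 45.
phi values: 1, 2, 4, 6, 8, 24.
Sum = 45.

45


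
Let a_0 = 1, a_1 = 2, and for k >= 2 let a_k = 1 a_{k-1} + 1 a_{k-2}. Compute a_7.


Iterating the recurrence forward:
a_0 = 1
a_1 = 2
a_2 = 1*2 + 1*1 = 3
a_3 = 1*3 + 1*2 = 5
a_4 = 1*5 + 1*3 = 8
a_5 = 1*8 + 1*5 = 13
a_6 = 1*13 + 1*8 = 21
a_7 = 1*21 + 1*13 = 34
So a_7 = 34.

34


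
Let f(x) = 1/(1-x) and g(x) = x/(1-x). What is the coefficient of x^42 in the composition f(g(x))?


First simplify the composition: f(g(x)) = 1/(1 - x/(1-x)) = (1-x)/((1-x) - x) = (1-x)/(1-2x).
Now extract the coefficient. Write (1-x)/(1-2x) = 1/(1-2x) - x/(1-2x).
The coefficient of x^n in 1/(1-2x) is 2^n, and in x/(1-2x) is 2^(n-1) (for n >= 1).
So the coefficient of x^42 is 2^42 - 2^41 = 4398046511104 - 2199023255552 = 2199023255552.

2199023255552


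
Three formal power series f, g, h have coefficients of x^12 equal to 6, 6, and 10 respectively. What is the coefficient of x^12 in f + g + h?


Series addition is componentwise:
6 + 6 + 10
= 22

22


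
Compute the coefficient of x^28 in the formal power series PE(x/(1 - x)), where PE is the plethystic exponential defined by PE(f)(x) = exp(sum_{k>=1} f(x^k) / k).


For f(x) = x/(1 - x) we have
sum_{k>=1} f(x^k) / k = sum_{k>=1} (1/k) * x^k / (1 - x^k) = sum_{k, m >= 1} x^(k m) / k,
which after exponentiating simplifies to
PE(x/(1 - x)) = prod_{k>=1} 1 / (1 - x^k).
This is the generating function for the partition function p(n), so the coefficient of x^28 is p(28).
Computing p(28) by dynamic programming over parts 1, 2, ..., 28: p(28) = 3718.

3718


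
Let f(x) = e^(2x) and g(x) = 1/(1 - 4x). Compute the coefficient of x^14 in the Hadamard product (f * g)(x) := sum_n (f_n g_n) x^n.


Expanding: f_k = 2^k/k! (from e^(2x)) and g_k = 4^k (from 1/(1 - 4x)). So the Hadamard coefficient (f * g)_k = 2^k 4^k / k! = (8)^k / k!.
For k = 14: 8^14/14! = 4398046511104/87178291200 = 2147483648/42567525.

2147483648/42567525


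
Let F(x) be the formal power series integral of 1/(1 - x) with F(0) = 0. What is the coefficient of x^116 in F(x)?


1/(1 - x) = sum_{k>=0} x^k. Integrating termwise and using F(0) = 0 gives
F(x) = sum_{k>=0} x^(k+1) / (k+1) = sum_{m>=1} x^m / m = -ln(1 - x).
So the coefficient of x^116 is 1/116 = 1/116.

1/116


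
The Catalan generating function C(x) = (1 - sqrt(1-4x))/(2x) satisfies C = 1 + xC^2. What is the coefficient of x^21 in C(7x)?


Substituting x -> 7x scales the n-th coefficient by 7^n, so [x^21] C(7x) = 7^21 * C_21.
C_21 = C(2*21, 21)/(22) = 538257874440/22 = 24466267020.
So 7^21 * 24466267020 = 558545864083284007 * 24466267020 = 13665532253578254033757549140.

13665532253578254033757549140


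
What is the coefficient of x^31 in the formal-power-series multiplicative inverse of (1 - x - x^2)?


Let the inverse be f(x) = sum_{k>=0} a_k x^k. From f(x) * (1 - x - x^2) = 1 and matching coefficients:
 x^0: a_0 = 1.
 x^1: a_1 - a_0 = 0, so a_1 = 1.
 x^k (k >= 2): a_k - a_{k-1} - a_{k-2} = 0, i.e. a_k = a_{k-1} + a_{k-2}.
This is the Fibonacci-type recurrence shifted so that a_0 = a_1 = 1.
Iterating: a_0=1, a_1=1, a_2=2, a_3=3, a_4=5, a_5=8, a_6=13, a_7=21, a_8=34, a_9=55, ...
a_31 = 2178309.

2178309


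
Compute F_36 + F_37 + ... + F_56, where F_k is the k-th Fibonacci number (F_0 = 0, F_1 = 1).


Use the identity sum_{k=0}^{N} F_k = F_{N+2} - 1 (which follows from F_{k+2} - F_{k+1} = F_k). Then
sum_{k=36}^{56} F_k = (F_{58} - 1) - (F_{37} - 1) = F_{58} - F_{37}.
Computing: F_{58} = 591286729879, F_{37} = 24157817, so
Sum = 591286729879 - 24157817 = 591262572062.

591262572062


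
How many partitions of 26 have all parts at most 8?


Using the generating function (1-x)^(-1)(1-x^2)^(-1)...(1-x^8)^(-1),
the coefficient of x^26 counts these restricted partitions.
Result = 1297

1297


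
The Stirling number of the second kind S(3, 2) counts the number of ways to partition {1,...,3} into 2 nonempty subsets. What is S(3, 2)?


Using the explicit formula S(n,k) = (1/k!) sum_{j=0}^{k} (-1)^(k-j) C(k,j) j^n:
S(3, 2) = 3
Equivalently, S(n,k) is n! times the coefficient of x^n in the EGF (e^x - 1)^k / k!.

3


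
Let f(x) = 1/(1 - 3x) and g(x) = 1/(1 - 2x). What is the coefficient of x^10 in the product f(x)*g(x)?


The coefficient of x^n in f*g is the Cauchy product: sum_{k=0}^{n} a^k * b^(n-k).
With a=3, b=2, n=10:
sum_{k=0}^{10} 3^k * 2^(10-k)
= 175099

175099


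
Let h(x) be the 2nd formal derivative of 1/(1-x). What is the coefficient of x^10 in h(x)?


Differentiating 2 times: d^2/dx^2 [1/(1-x)] = 2!/(1-x)^3.
The expansion 1/(1-x)^3 = sum_{k>=0} C(k+2, 2) x^k, so the coefficient of x^n in 2!/(1-x)^3 is 2! * C(n+2, 2).
For n = 10: 2 * C(12, 2) = 2 * 66 = 132

132


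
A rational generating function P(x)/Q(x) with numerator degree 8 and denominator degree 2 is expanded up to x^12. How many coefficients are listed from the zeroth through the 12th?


Expanding up to x^12 gives the coefficients for x^0, x^1, ..., x^12.
That is 12 + 1 = 13 coefficients in total.

13


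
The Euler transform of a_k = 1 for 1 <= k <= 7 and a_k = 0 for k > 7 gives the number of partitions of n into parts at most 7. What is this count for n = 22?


Partitions of 22 into parts at most 7:
Using generating function (1-x)^(-1)(1-x^2)^(-1)...(1-x^7)^(-1),
the coefficient of x^22 = 522

522


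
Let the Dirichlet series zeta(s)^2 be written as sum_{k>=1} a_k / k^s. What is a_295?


The Dirichlet convolution of the constant function 1 with itself gives (1 * 1)(k) = sum_{d | k} 1 = d(k), the number of positive divisors of k.
Since zeta(s) = sum_{k>=1} 1/k^s, we have zeta(s)^2 = sum_{k>=1} d(k)/k^s, so a_k = d(k).
For k = 295: the divisors are 1, 5, 59, 295.
Count = 4.

4


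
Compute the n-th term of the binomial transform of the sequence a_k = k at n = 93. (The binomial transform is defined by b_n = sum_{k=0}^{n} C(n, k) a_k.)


With a_k = k, b_n = sum_{k=0}^{n} C(n, k) k. Using k * C(n, k) = n * C(n-1, k-1) gives b_n = n * sum_{k>=1} C(n-1, k-1) = n * 2^(n-1).
For n = 93: 93 * 2^92 = 93 * 4951760157141521099596496896 = 460513694614161462262474211328.

460513694614161462262474211328


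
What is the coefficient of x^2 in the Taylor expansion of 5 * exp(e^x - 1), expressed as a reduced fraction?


exp(e^x - 1) = sum_{k>=0} Bell_k x^k / k!, where Bell_k is the k-th Bell number.
So the coefficient of x^2 is 5 * Bell_2 / 2!.
Computing: Bell_2 = 2 and 2! = 2, giving
5 * 2/2 = 5.

5


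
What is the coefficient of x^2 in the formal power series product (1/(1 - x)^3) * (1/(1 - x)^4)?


Combine the factors: (1/(1 - x)^3) * (1/(1 - x)^4) = 1/(1 - x)^7.
Then use 1/(1 - x)^r = sum_{k>=0} C(k + r - 1, r - 1) x^k with r = 7 and k = 2:
C(8, 6) = 28.

28


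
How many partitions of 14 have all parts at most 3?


Using the generating function (1-x)^(-1)(1-x^2)^(-1)(1-x^3)^(-1),
the coefficient of x^14 counts these restricted partitions.
Result = 24

24


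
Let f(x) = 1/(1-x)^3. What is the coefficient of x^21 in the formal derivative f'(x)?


Differentiate: d/dx [ 1/(1-x)^r ] = r / (1-x)^(r+1).
Here r = 3, so f'(x) = 3 / (1-x)^4.
The expansion of 1/(1-x)^(r+1) has coefficient of x^n equal to C(n+r, r).
So the coefficient of x^21 in f'(x) is
3 * C(24, 3) = 3 * 2024 = 6072

6072


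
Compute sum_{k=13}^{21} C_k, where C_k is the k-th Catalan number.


C_13 through C_21: 742900, 2674440, 9694845, 35357670, 129644790, 477638700, 1767263190, 6564120420, 24466267020
Sum = 742900 + 2674440 + 9694845 + 35357670 + 129644790 + 477638700 + 1767263190 + 6564120420 + 24466267020
= 33453403975

33453403975


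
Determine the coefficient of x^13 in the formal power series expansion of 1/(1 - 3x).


The geometric series identity gives 1/(1 - c x) = sum_{k>=0} c^k x^k, so the coefficient of x^k is c^k.
Here c = 3 and k = 13.
Computing: 3^13 = 1594323

1594323


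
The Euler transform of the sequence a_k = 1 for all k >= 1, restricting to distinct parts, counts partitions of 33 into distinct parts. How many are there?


Partitions of 33 into distinct parts can be computed via generating function.
Product (1+x)(1+x^2)(1+x^3)...
The coefficient of x^33 = 448

448


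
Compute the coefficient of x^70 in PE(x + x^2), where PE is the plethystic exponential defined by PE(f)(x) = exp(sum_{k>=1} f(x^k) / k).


With f(x) = x + x^2, the exponent is sum_{k>=1} (x^k + x^(2k)) / k = -ln(1 - x) - ln(1 - x^2). Exponentiating:
PE(x + x^2) = 1 / ((1 - x)(1 - x^2)).
This is the generating function for partitions of n into parts of size 1 or 2. The number of 2's can be any j in 0..35, and the rest are 1's, so
[x^70] = floor(70/2) + 1 = 36.

36


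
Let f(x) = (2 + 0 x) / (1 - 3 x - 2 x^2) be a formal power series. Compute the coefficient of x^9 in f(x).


Write f(x) = sum_{k>=0} a_k x^k. Multiplying both sides by 1 - 3 x - 2 x^2 gives
(1 - 3 x - 2 x^2) sum_{k>=0} a_k x^k = 2 + 0 x.
Matching coefficients:
 x^0: a_0 = 2
 x^1: a_1 - 3 a_0 = 0  =>  a_1 = 3*2 + 0 = 6
 x^k (k >= 2): a_k = 3 a_{k-1} + 2 a_{k-2}.
Iterating: a_2 = 22, a_3 = 78, a_4 = 278, a_5 = 990, a_6 = 3526, a_7 = 12558, a_8 = 44726, a_9 = 159294.
So the coefficient of x^9 is 159294.

159294


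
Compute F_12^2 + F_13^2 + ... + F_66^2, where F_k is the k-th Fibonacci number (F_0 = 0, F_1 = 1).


There is a standard identity sum_{k=0}^{N} F_k^2 = F_N * F_{N+1} (proved inductively from the telescoping relation F_k^2 = F_k F_{k+1} - F_{k-1} F_k). Then
sum_{k=12}^{66} F_k^2 = F_66 F_67 - F_11 F_12.
Computing: F_66 = 27777890035288, F_67 = 44945570212853, F_11 = 89, F_12 = 144.
Sum = 27777890035288 * 44945570212853 - 89 * 144 = 1248493106945946501841143848.

1248493106945946501841143848


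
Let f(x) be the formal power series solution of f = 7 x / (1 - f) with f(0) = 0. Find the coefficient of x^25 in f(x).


Apply Lagrange inversion: f = 7 x * phi(f) with phi(t) = 1/(1 - t), so
[x^n] f = 7^n * (1/n) [t^(n-1)] phi(t)^n = 7^n * (1/n) [t^(n-1)] (1 - t)^(-n) = 7^n * (1/n) C(2n - 2, n - 1) = 7^n * C_{n-1}.
For n = 25: C_24 = C(48, 24) / 25 = 32247603683100/25 = 1289904147324.
With the 7^25 = 1341068619663964900807 factor, the coefficient is 1341068619663964900807 * 1289904147324 = 1729849974350620304784517574490468.

1729849974350620304784517574490468


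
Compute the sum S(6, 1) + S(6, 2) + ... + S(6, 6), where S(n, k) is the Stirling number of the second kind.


By definition, S(n, k) counts partitions of an n-set into exactly k nonempty blocks.
Computing row n = 6 for k = 1..6:
S(6, k): 1, 31, 90, 65, 15, 1
Sum = 203. (This equals Bell_6 since the sum runs over all k.)

203


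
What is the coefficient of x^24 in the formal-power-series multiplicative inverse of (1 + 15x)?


The inverse is 1/(1 + 15x). Apply the geometric identity 1/(1 - y) = sum_{k>=0} y^k with y = -15x:
1/(1 + 15x) = sum_{k>=0} (-15)^k x^k.
So the coefficient of x^24 is (-15)^24 = 16834112196028232574462890625.

16834112196028232574462890625


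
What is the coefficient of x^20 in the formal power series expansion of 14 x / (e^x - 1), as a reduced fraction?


The exponential generating function for Bernoulli numbers is
x / (e^x - 1) = sum_{k>=0} B_k x^k / k!.
So the coefficient of x^20 in 14 x / (e^x - 1) is 14 B_20 / 20!.
Computing: B_20 = -174611/330, 20! = 2432902008176640000, giving
14 * -174611/330 / 2432902008176640000 = -174611/57346975907020800000.

-174611/57346975907020800000


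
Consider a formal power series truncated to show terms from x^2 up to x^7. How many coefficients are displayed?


From x^2 to x^7 inclusive, the count is 7 - 2 + 1 = 6.

6


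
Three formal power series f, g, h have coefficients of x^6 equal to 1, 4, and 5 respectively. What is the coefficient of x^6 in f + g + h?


Series addition is componentwise:
1 + 4 + 5
= 10

10


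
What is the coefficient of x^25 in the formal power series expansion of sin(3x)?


The Maclaurin series is sin(t) = sum_{k>=0} (-1)^k t^(2k+1) / (2k+1)!, so substituting t = 3x, only odd powers of x are nonzero, with coefficient of x^(2k+1) equal to (-1)^k 3^(2k+1) / (2k+1)!.
Write 25 = 2*12 + 1, giving the coefficient (-1)^12 * 3^25 / 25! = 847288609443/15511210043330985984000000 = 14348907/262683704098816000000.

14348907/262683704098816000000


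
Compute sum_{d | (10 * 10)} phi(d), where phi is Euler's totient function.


First, 10 * 10 = 100. One classical identity is sum_{d | n} phi(d) = n (each k in [1, n] has a unique gcd with n, and among the k's with gcd(k, n) = n/d there are phi(d) of them). So the sum equals 100. We also verify directly:
Divisors of 100: 1, 2, 4, 5, 10, 20, 25, 50, 100.
phi values: 1, 1, 2, 4, 4, 8, 20, 20, 40.
Sum = 100.

100


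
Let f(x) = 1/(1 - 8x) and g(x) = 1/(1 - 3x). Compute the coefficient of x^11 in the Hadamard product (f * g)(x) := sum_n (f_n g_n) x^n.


f has coefficients f_k = 8^k and g has coefficients g_k = 3^k, so the Hadamard product has coefficient (f*g)_k = 8^k * 3^k = 24^k.
For k = 11: 24^11 = 1521681143169024.

1521681143169024


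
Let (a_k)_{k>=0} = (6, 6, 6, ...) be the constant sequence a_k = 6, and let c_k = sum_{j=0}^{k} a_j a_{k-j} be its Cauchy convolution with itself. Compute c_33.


Since a_j = 6 for all j >= 0, the convolution sum becomes
c_k = sum_{j=0}^{k} 6 * 6 = 36 * (k + 1).
Equivalently, the generating function of (a_k) is 6/(1 - x) and its square is 36/(1 - x)^2 = sum_{k>=0} 36(k + 1) x^k.
For k = 33: 36 * 34 = 1224.

1224


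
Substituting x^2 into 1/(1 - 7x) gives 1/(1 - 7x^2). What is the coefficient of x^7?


Since 1/(1 - 7x^2) only has even powers of x,
the coefficient of x^7 (odd) is 0.

0


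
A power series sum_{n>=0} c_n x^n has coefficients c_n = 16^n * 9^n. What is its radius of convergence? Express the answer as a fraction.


By the root test (Cauchy-Hadamard), the radius is R = 1 / limsup_n |c_n|^(1/n).
Here |c_n|^(1/n) = (16^n * 9^n)^(1/n) = 16 * 9 = 144 for all n.
So R = 1/144 = 1/144.

1/144


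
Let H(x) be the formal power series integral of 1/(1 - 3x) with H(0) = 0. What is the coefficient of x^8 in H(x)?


1/(1 - 3x) = sum_{k>=0} 3^k x^k. Integrating termwise with H(0) = 0:
H(x) = sum_{k>=0} 3^k x^(k+1) / (k+1) = sum_{m>=1} 3^(m-1) x^m / m.
For m = 8: 3^7/8 = 2187/8 = 2187/8.

2187/8


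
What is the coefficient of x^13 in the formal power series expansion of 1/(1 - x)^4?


The expansion 1/(1 - x)^r = sum_{k>=0} C(k + r - 1, r - 1) x^k follows from the multiset / negative-binomial theorem (or from repeated differentiation of the geometric series).
For r = 4 and k = 13:
C(16, 3) = 20922789888000 / (6 * 6227020800) = 560.

560


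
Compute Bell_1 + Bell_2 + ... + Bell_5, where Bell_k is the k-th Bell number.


Recall Bell_k counts set partitions of a k-set (with Bell_0 = 1 by convention).
Bell_1 through Bell_5: 1, 2, 5, 15, 52
Sum = 1 + 2 + 5 + 15 + 52 = 75.

75


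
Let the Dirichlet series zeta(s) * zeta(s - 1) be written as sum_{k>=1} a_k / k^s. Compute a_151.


Convolution gives a_k = sum_{d | k} d * 1 = sum_{d | k} d = sigma(k), the sum of positive divisors of k.
For k = 151, the divisors are 1, 151, so
sigma(151) = 1 + 151 = 152.

152


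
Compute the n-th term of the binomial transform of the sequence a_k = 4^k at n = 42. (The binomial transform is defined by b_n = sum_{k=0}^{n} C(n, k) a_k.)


With a_k = 4^k, b_n = sum_{k=0}^{n} C(n, k) 4^k = (1 + 4)^n by the binomial theorem.
For n = 42: (1 + 4)^42 = 5^42 = 227373675443232059478759765625.

227373675443232059478759765625


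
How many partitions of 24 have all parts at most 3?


Using the generating function (1-x)^(-1)(1-x^2)^(-1)(1-x^3)^(-1),
the coefficient of x^24 counts these restricted partitions.
Result = 61

61


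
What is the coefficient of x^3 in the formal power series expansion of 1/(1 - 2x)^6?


The general identity 1/(1 - c x)^r = sum_{k>=0} c^k C(k + r - 1, r - 1) x^k follows by substituting y = c x into 1/(1 - y)^r = sum_{k>=0} C(k + r - 1, r - 1) y^k.
For c = 2, r = 6, k = 3:
2^3 * C(8, 5) = 8 * 56 = 448.

448


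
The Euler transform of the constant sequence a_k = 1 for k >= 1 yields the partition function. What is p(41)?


The Euler transform converts the sequence a_k = 1 into the number of integer partitions.
Using the recurrence or dynamic programming:
p(41) = 44583

44583


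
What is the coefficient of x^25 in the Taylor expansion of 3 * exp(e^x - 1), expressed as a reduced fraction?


exp(e^x - 1) = sum_{k>=0} Bell_k x^k / k!, where Bell_k is the k-th Bell number.
So the coefficient of x^25 is 3 * Bell_25 / 25!.
Computing: Bell_25 = 4638590332229999353 and 25! = 15511210043330985984000000, giving
3 * 4638590332229999353/15511210043330985984000000 = 356814640940769181/397723334444384256000000.

356814640940769181/397723334444384256000000


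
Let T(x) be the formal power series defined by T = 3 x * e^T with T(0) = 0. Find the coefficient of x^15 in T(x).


Apply the Lagrange inversion formula: if T = 3 x * phi(T) with phi(t) = e^t, then
[x^n] T = 3^n * (1/n) [t^(n-1)] phi(t)^n = 3^n * (1/n) [t^(n-1)] e^(n t) = 3^n * (1/n) * n^(n-1) / (n-1)! = 3^n * n^(n-1) / n!.
When c = 1 this is the Cayley count of rooted labeled trees on n vertices, divided by n!.
For n = 15: 3^15 * 15^14 / 15! = 14348907 * 29192926025390625/1307674368000 = 4596834903662109375/14350336.

4596834903662109375/14350336


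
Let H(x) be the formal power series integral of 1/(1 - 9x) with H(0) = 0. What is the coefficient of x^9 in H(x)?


1/(1 - 9x) = sum_{k>=0} 9^k x^k. Integrating termwise with H(0) = 0:
H(x) = sum_{k>=0} 9^k x^(k+1) / (k+1) = sum_{m>=1} 9^(m-1) x^m / m.
For m = 9: 9^8/9 = 43046721/9 = 4782969.

4782969


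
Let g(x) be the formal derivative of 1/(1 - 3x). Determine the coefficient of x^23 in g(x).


Differentiate termwise: d/dx sum_{k>=0} 3^k x^k = sum_{k>=1} k 3^k x^(k-1) = sum_{j>=0} (j+1) 3^(j+1) x^j.
Equivalently, d/dx [1/(1 - 3x)] = 3/(1 - 3x)^2.
For j = 23: 24 * 3^24 = 24 * 282429536481 = 6778308875544.

6778308875544


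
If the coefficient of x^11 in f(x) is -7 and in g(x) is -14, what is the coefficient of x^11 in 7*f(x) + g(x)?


Scalar multiplication scales coefficients: 7 * -7 = -49.
Then add the g coefficient: -49 + -14
= -63

-63


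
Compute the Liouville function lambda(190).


The Liouville function is lambda(k) = (-1)^Omega(k), where Omega(k) counts the prime factors of k with multiplicity.
Factoring: 190 = 2 * 5 * 19, so Omega(190) = 3.
lambda(190) = (-1)^3 = -1.

-1


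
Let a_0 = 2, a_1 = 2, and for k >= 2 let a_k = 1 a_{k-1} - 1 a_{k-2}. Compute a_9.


Iterating the recurrence forward:
a_0 = 2
a_1 = 2
a_2 = 1*2 - 1*2 = 0
a_3 = 1*0 - 1*2 = -2
a_4 = 1*-2 - 1*0 = -2
a_5 = 1*-2 - 1*-2 = 0
a_6 = 1*0 - 1*-2 = 2
a_7 = 1*2 - 1*0 = 2
a_8 = 1*2 - 1*2 = 0
a_9 = 1*0 - 1*2 = -2
So a_9 = -2.

-2


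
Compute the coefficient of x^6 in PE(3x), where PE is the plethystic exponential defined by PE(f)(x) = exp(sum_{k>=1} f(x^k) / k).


With f(x) = 3x, the exponent is sum_{k>=1} 3 x^k / k = 3 * (-ln(1 - x)). Exponentiating:
PE(3x) = exp(-3 ln(1 - x)) = 1/(1 - x)^3.
By the negative binomial expansion, [x^n] 1/(1 - x)^3 = C(n + 2, 2).
For n = 6: C(8, 2) = 28.

28


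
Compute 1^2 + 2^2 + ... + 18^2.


This power sum has a closed form given by Faulhaber's formula
sum_{k=1}^{m} k^p = (1 / (p + 1)) * sum_{j=0}^{p} C(p + 1, j) B_j m^(p + 1 - j),
but for small m direct computation is fastest:
1 + 4 + 9 + 16 + 25 + 36 + 49 + 64 + 81 + 100 + 121 + 144 + 169 + 196 + 225 + 256 + 289 + 324 = 2109.

2109


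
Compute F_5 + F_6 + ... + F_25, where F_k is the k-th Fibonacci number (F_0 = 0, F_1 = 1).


Use the identity sum_{k=0}^{N} F_k = F_{N+2} - 1 (which follows from F_{k+2} - F_{k+1} = F_k). Then
sum_{k=5}^{25} F_k = (F_{27} - 1) - (F_{6} - 1) = F_{27} - F_{6}.
Computing: F_{27} = 196418, F_{6} = 8, so
Sum = 196418 - 8 = 196410.

196410


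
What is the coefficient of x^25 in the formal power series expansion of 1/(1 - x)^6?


The negative binomial / multiset identity is
1/(1 - x)^r = sum_{k>=0} C(k + r - 1, r - 1) x^k.
Here r = 6 and k = 25, so the coefficient is
C(25 + 5, 5) = C(30, 5)
= 142506

142506


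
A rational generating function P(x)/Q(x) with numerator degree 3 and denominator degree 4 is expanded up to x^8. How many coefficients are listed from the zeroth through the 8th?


Expanding up to x^8 gives the coefficients for x^0, x^1, ..., x^8.
That is 8 + 1 = 9 coefficients in total.

9


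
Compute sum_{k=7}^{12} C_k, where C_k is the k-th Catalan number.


C_7 through C_12: 429, 1430, 4862, 16796, 58786, 208012
Sum = 429 + 1430 + 4862 + 16796 + 58786 + 208012
= 290315

290315


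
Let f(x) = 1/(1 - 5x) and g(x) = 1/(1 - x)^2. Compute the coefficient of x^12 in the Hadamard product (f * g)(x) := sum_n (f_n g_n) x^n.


f has coefficients f_k = 5^k. For g = 1/(1 - x)^2 the coefficient is g_k = C(k + 1, 1) = k + 1. The Hadamard coefficient is (f * g)_k = 5^k * (k + 1).
For k = 12: 5^12 * 13 = 244140625 * 13 = 3173828125.

3173828125


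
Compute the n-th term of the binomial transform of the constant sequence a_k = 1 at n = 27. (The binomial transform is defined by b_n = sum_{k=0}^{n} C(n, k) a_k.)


With a_k = 1 for all k, b_n = sum_{k=0}^{n} C(n, k) = 2^n by the binomial theorem.
For n = 27: 2^27 = 134217728.

134217728


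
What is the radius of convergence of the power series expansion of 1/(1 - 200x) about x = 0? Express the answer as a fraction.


Expanding 1/(1 - 200x) = sum_{k>=0} 200^k x^k, the series converges when |200x| < 1, i.e., |x| < 1/200.
So the radius of convergence is 1/200 = 1/200.

1/200


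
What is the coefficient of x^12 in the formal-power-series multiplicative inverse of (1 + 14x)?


The inverse is 1/(1 + 14x). Apply the geometric identity 1/(1 - y) = sum_{k>=0} y^k with y = -14x:
1/(1 + 14x) = sum_{k>=0} (-14)^k x^k.
So the coefficient of x^12 is (-14)^12 = 56693912375296.

56693912375296


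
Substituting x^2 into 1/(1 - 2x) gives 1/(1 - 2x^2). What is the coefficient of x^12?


The coefficient of x^(2m) in 1/(1 - 2x^2) is 2^m.
With n = 12 = 2*6, the coefficient is 2^6 = 64.

64


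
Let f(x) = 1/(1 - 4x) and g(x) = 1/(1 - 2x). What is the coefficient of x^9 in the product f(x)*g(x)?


The coefficient of x^n in f*g is the Cauchy product: sum_{k=0}^{n} a^k * b^(n-k).
With a=4, b=2, n=9:
sum_{k=0}^{9} 4^k * 2^(9-k)
= 523776

523776


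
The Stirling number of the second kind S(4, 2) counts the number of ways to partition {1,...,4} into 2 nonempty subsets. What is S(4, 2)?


Using the explicit formula S(n,k) = (1/k!) sum_{j=0}^{k} (-1)^(k-j) C(k,j) j^n:
S(4, 2) = 7
Equivalently, S(n,k) is n! times the coefficient of x^n in the EGF (e^x - 1)^k / k!.

7


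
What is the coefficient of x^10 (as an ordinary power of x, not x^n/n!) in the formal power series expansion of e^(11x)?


The exponential series is e^y = sum_{k>=0} y^k / k!. Substituting y = 11x gives
e^(11x) = sum_{k>=0} 11^k x^k / k!.
So the coefficient of x^n is a^n/n! with a = 11, n = 10:
11^10 / 10! = 25937424601/3628800 = 25937424601/3628800

25937424601/3628800


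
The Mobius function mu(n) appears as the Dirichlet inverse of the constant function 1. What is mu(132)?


132 has a squared prime factor, so mu(132) = 0.
Factorization reveals a repeated prime.

0


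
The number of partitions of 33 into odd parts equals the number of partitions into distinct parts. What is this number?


Computing partitions of 33 into odd parts (1, 3, 5, ...):
Using the generating function prod_{k>=0} 1/(1-x^(2k+1)),
the count is 448

448


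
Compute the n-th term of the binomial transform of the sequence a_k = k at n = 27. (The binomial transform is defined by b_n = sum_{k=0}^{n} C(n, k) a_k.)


With a_k = k, b_n = sum_{k=0}^{n} C(n, k) k. Using k * C(n, k) = n * C(n-1, k-1) gives b_n = n * sum_{k>=1} C(n-1, k-1) = n * 2^(n-1).
For n = 27: 27 * 2^26 = 27 * 67108864 = 1811939328.

1811939328


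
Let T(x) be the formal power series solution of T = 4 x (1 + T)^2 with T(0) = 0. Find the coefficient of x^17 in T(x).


Apply the Lagrange inversion formula: if T = 4 x * phi(T) with phi(t) = (1 + t)^2, then [x^n] T = 4^n * (1/n) [t^(n-1)] phi(t)^n = 4^n * (1/n) [t^(n-1)] (1 + t)^(2n) = 4^n * (1/n) C(2n, n-1).
Using the identity C(2n, n-1) = C(2n, n) * n / (n+1), the unscaled factor equals C(2n, n) / (n+1) = C_n, the n-th Catalan number.
For n = 17: C_17 = C(34, 17) / 18 = 2333606220/18 = 129644790.
With the 4^17 = 17179869184 factor, the coefficient is 17179869184 * 129644790 = 2227280532587151360.

2227280532587151360


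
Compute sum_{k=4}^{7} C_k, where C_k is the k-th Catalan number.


C_4 through C_7: 14, 42, 132, 429
Sum = 14 + 42 + 132 + 429
= 617

617


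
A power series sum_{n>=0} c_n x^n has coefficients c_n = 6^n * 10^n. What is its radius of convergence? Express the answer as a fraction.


By the root test (Cauchy-Hadamard), the radius is R = 1 / limsup_n |c_n|^(1/n).
Here |c_n|^(1/n) = (6^n * 10^n)^(1/n) = 6 * 10 = 60 for all n.
So R = 1/60 = 1/60.

1/60


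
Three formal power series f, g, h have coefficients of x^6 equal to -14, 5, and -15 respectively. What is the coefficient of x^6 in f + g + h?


Series addition is componentwise:
-14 + 5 + -15
= -24

-24


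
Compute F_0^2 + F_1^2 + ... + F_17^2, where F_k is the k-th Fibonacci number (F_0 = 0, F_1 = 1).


There is a standard identity sum_{k=0}^{N} F_k^2 = F_N * F_{N+1} (proved inductively from the telescoping relation F_k^2 = F_k F_{k+1} - F_{k-1} F_k). Then
sum_{k=0}^{17} F_k^2 = F_17 F_18 - F_0 F_0.
Computing: F_17 = 1597, F_18 = 2584.
Sum = 1597 * 2584 = 4126648.

4126648


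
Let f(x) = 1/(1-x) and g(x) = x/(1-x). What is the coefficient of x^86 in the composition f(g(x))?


First simplify the composition: f(g(x)) = 1/(1 - x/(1-x)) = (1-x)/((1-x) - x) = (1-x)/(1-2x).
Now extract the coefficient. Write (1-x)/(1-2x) = 1/(1-2x) - x/(1-2x).
The coefficient of x^n in 1/(1-2x) is 2^n, and in x/(1-2x) is 2^(n-1) (for n >= 1).
So the coefficient of x^86 is 2^86 - 2^85 = 77371252455336267181195264 - 38685626227668133590597632 = 38685626227668133590597632.

38685626227668133590597632


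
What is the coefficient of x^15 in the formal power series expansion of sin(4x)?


The Maclaurin series is sin(t) = sum_{k>=0} (-1)^k t^(2k+1) / (2k+1)!, so substituting t = 4x, only odd powers of x are nonzero, with coefficient of x^(2k+1) equal to (-1)^k 4^(2k+1) / (2k+1)!.
Write 15 = 2*7 + 1, giving the coefficient (-1)^7 * 4^15 / 15! = -1073741824/1307674368000 = -524288/638512875.

-524288/638512875


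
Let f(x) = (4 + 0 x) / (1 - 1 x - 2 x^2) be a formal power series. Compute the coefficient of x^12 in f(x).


Write f(x) = sum_{k>=0} a_k x^k. Multiplying both sides by 1 - 1 x - 2 x^2 gives
(1 - 1 x - 2 x^2) sum_{k>=0} a_k x^k = 4 + 0 x.
Matching coefficients:
 x^0: a_0 = 4
 x^1: a_1 - 1 a_0 = 0  =>  a_1 = 1*4 + 0 = 4
 x^k (k >= 2): a_k = 1 a_{k-1} + 2 a_{k-2}.
Iterating: a_2 = 12, a_3 = 20, a_4 = 44, a_5 = 84, a_6 = 172, a_7 = 340, a_8 = 684, a_9 = 1364, a_10 = 2732, a_11 = 5460, a_12 = 10924.
So the coefficient of x^12 is 10924.

10924


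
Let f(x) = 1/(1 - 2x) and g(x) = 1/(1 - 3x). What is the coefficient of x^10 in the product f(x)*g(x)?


The coefficient of x^n in f*g is the Cauchy product: sum_{k=0}^{n} a^k * b^(n-k).
With a=2, b=3, n=10:
sum_{k=0}^{10} 2^k * 3^(10-k)
= 175099

175099


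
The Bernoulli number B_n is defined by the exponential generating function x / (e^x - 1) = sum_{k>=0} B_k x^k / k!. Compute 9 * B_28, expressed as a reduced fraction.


Bernoulli numbers can also be computed recursively via B_0 = 1 and sum_{j=0}^{m} C(m+1, j) B_j = 0 for m >= 1. Odd-index Bernoulli numbers vanish for k >= 3.
Computing B_28 = -23749461029/870, so 9 * B_28 = 9 * -23749461029/870 = -71248383087/290.

-71248383087/290


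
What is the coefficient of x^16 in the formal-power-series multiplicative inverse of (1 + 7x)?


The inverse is 1/(1 + 7x). Apply the geometric identity 1/(1 - y) = sum_{k>=0} y^k with y = -7x:
1/(1 + 7x) = sum_{k>=0} (-7)^k x^k.
So the coefficient of x^16 is (-7)^16 = 33232930569601.

33232930569601


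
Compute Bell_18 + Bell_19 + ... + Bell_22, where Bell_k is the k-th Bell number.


Recall Bell_k counts set partitions of a k-set (with Bell_0 = 1 by convention).
Bell_18 through Bell_22: 682076806159, 5832742205057, 51724158235372, 474869816156751, 4506715738447323
Sum = 682076806159 + 5832742205057 + 51724158235372 + 474869816156751 + 4506715738447323 = 5039824531850662.

5039824531850662


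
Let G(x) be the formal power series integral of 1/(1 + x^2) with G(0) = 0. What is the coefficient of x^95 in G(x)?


1/(1 + x^2) = sum_{j>=0} (-1)^j x^(2j). Integrating termwise with G(0) = 0:
G(x) = sum_{j>=0} (-1)^j x^(2j+1) / (2j+1) = arctan(x).
Only odd powers are nonzero. For x^95 write 95 = 2*47 + 1, giving
(-1)^47 / 95 = -1/95 = -1/95.

-1/95


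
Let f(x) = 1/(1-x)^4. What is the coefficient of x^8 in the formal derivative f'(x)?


Differentiate: d/dx [ 1/(1-x)^r ] = r / (1-x)^(r+1).
Here r = 4, so f'(x) = 4 / (1-x)^5.
The expansion of 1/(1-x)^(r+1) has coefficient of x^n equal to C(n+r, r).
So the coefficient of x^8 in f'(x) is
4 * C(12, 4) = 4 * 495 = 1980

1980


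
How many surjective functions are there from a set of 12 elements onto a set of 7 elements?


By inclusion-exclusion on which target elements are missed, the number of surjections from an n-set onto a k-set is
surj(n, k) = sum_{j=0}^{k} (-1)^j C(k, j) (k - j)^n.
Equivalently surj(n, k) = k! * S(n, k), where S(n, k) is the Stirling number of the second kind.
For n = 12, k = 7:
S(12, 7) = 627396, so
surj = 7! * 627396 = 5040 * 627396 = 3162075840.

3162075840


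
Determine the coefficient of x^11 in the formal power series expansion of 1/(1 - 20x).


The geometric series identity gives 1/(1 - c x) = sum_{k>=0} c^k x^k, so the coefficient of x^k is c^k.
Here c = 20 and k = 11.
Computing: 20^11 = 204800000000000

204800000000000


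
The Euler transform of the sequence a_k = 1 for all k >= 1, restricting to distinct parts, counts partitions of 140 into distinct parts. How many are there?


Partitions of 140 into distinct parts can be computed via generating function.
Product (1+x)(1+x^2)(1+x^3)...
The coefficient of x^140 = 9617150

9617150


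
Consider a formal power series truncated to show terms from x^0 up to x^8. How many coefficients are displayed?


From x^0 to x^8 inclusive, the count is 8 - 0 + 1 = 9.

9


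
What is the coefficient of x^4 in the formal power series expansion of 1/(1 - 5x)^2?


The general identity 1/(1 - c x)^r = sum_{k>=0} c^k C(k + r - 1, r - 1) x^k follows by substituting y = c x into 1/(1 - y)^r = sum_{k>=0} C(k + r - 1, r - 1) y^k.
For c = 5, r = 2, k = 4:
5^4 * C(5, 1) = 625 * 5 = 3125.

3125


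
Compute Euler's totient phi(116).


phi(n) counts integers in [1, n] coprime to n. Using the multiplicative formula phi(n) = n * prod_{p | n} (1 - 1/p):
116 = 2^2 * 29, so
phi(116) = 116 * (1 - 1/2) * (1 - 1/29) = 56.

56


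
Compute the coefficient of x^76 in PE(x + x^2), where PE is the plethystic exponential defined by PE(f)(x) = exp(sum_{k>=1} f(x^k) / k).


With f(x) = x + x^2, the exponent is sum_{k>=1} (x^k + x^(2k)) / k = -ln(1 - x) - ln(1 - x^2). Exponentiating:
PE(x + x^2) = 1 / ((1 - x)(1 - x^2)).
This is the generating function for partitions of n into parts of size 1 or 2. The number of 2's can be any j in 0..38, and the rest are 1's, so
[x^76] = floor(76/2) + 1 = 39.

39


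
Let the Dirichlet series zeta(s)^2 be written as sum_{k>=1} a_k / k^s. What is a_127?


The Dirichlet convolution of the constant function 1 with itself gives (1 * 1)(k) = sum_{d | k} 1 = d(k), the number of positive divisors of k.
Since zeta(s) = sum_{k>=1} 1/k^s, we have zeta(s)^2 = sum_{k>=1} d(k)/k^s, so a_k = d(k).
For k = 127: the divisors are 1, 127.
Count = 2.

2


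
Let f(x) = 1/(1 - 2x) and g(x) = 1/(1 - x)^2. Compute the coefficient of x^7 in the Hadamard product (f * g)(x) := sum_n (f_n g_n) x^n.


f has coefficients f_k = 2^k. For g = 1/(1 - x)^2 the coefficient is g_k = C(k + 1, 1) = k + 1. The Hadamard coefficient is (f * g)_k = 2^k * (k + 1).
For k = 7: 2^7 * 8 = 128 * 8 = 1024.

1024


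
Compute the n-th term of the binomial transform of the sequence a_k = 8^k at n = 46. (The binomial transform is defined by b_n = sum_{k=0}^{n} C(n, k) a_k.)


With a_k = 8^k, b_n = sum_{k=0}^{n} C(n, k) 8^k = (1 + 8)^n by the binomial theorem.
For n = 46: (1 + 8)^46 = 9^46 = 78551672112789411833022577315290546060373041.

78551672112789411833022577315290546060373041


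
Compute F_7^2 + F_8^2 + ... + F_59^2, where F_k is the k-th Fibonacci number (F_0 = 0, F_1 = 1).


There is a standard identity sum_{k=0}^{N} F_k^2 = F_N * F_{N+1} (proved inductively from the telescoping relation F_k^2 = F_k F_{k+1} - F_{k-1} F_k). Then
sum_{k=7}^{59} F_k^2 = F_59 F_60 - F_6 F_7.
Computing: F_59 = 956722026041, F_60 = 1548008755920, F_6 = 8, F_7 = 13.
Sum = 956722026041 * 1548008755920 - 8 * 13 = 1481014073292990252912616.

1481014073292990252912616


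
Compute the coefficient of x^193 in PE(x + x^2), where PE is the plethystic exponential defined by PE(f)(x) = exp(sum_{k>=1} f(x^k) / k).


With f(x) = x + x^2, the exponent is sum_{k>=1} (x^k + x^(2k)) / k = -ln(1 - x) - ln(1 - x^2). Exponentiating:
PE(x + x^2) = 1 / ((1 - x)(1 - x^2)).
This is the generating function for partitions of n into parts of size 1 or 2. The number of 2's can be any j in 0..96, and the rest are 1's, so
[x^193] = floor(193/2) + 1 = 97.

97


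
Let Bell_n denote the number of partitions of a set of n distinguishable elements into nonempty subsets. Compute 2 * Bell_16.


Bell_16 can be computed from the Bell triangle or from Dobinski's identity Bell_n = (1/e) * sum_{k>=0} k^n / k!.
Computing Bell_16 = 10480142147.
Then 2 * 10480142147 = 20960284294.

20960284294


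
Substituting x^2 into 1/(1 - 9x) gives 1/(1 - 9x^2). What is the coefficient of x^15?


Since 1/(1 - 9x^2) only has even powers of x,
the coefficient of x^15 (odd) is 0.

0


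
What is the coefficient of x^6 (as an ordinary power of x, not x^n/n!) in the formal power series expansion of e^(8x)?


The exponential series is e^y = sum_{k>=0} y^k / k!. Substituting y = 8x gives
e^(8x) = sum_{k>=0} 8^k x^k / k!.
So the coefficient of x^n is a^n/n! with a = 8, n = 6:
8^6 / 6! = 262144/720 = 16384/45

16384/45
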